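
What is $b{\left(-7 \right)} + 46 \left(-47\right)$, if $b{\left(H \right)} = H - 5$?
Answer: $-2174$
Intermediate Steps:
$b{\left(H \right)} = -5 + H$ ($b{\left(H \right)} = H - 5 = -5 + H$)
$b{\left(-7 \right)} + 46 \left(-47\right) = \left(-5 - 7\right) + 46 \left(-47\right) = -12 - 2162 = -2174$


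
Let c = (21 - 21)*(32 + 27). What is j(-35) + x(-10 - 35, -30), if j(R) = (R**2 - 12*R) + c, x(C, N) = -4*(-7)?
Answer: 1673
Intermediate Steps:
c = 0 (c = 0*59 = 0)
x(C, N) = 28
j(R) = R**2 - 12*R (j(R) = (R**2 - 12*R) + 0 = R**2 - 12*R)
j(-35) + x(-10 - 35, -30) = -35*(-12 - 35) + 28 = -35*(-47) + 28 = 1645 + 28 = 1673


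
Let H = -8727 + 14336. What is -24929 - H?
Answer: -30538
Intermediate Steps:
H = 5609
-24929 - H = -24929 - 1*5609 = -24929 - 5609 = -30538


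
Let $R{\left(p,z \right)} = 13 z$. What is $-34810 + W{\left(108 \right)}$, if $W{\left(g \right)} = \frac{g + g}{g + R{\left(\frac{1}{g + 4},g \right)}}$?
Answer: $- \frac{243669}{7} \approx -34810.0$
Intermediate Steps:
$W{\left(g \right)} = \frac{1}{7}$ ($W{\left(g \right)} = \frac{g + g}{g + 13 g} = \frac{2 g}{14 g} = 2 g \frac{1}{14 g} = \frac{1}{7}$)
$-34810 + W{\left(108 \right)} = -34810 + \frac{1}{7} = - \frac{243669}{7}$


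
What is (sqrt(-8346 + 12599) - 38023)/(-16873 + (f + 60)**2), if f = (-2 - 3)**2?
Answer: 38023/9648 - sqrt(4253)/9648 ≈ 3.9343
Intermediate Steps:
f = 25 (f = (-5)**2 = 25)
(sqrt(-8346 + 12599) - 38023)/(-16873 + (f + 60)**2) = (sqrt(-8346 + 12599) - 38023)/(-16873 + (25 + 60)**2) = (sqrt(4253) - 38023)/(-16873 + 85**2) = (-38023 + sqrt(4253))/(-16873 + 7225) = (-38023 + sqrt(4253))/(-9648) = (-38023 + sqrt(4253))*(-1/9648) = 38023/9648 - sqrt(4253)/9648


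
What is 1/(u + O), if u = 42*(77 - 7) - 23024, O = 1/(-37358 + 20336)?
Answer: -17022/341869849 ≈ -4.9791e-5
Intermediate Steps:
O = -1/17022 (O = 1/(-17022) = -1/17022 ≈ -5.8747e-5)
u = -20084 (u = 42*70 - 23024 = 2940 - 23024 = -20084)
1/(u + O) = 1/(-20084 - 1/17022) = 1/(-341869849/17022) = -17022/341869849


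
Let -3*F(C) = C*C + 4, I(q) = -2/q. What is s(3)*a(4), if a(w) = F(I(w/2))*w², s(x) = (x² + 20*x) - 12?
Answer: -1520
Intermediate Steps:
s(x) = -12 + x² + 20*x
F(C) = -4/3 - C²/3 (F(C) = -(C*C + 4)/3 = -(C² + 4)/3 = -(4 + C²)/3 = -4/3 - C²/3)
a(w) = w²*(-4/3 - 16/(3*w²)) (a(w) = (-4/3 - 16/w²/3)*w² = (-4/3 - 16/(3*w²))*w² = w²*(-4/3 - 16/(3*w²)))
s(3)*a(4) = (-12 + 3² + 20*3)*(-16/3 - 4/3*4²) = (-12 + 9 + 60)*(-16/3 - 4/3*16) = 57*(-16/3 - 64/3) = 57*(-80/3) = -1520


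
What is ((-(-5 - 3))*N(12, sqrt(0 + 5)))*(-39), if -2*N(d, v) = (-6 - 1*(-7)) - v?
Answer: 156 - 156*sqrt(5) ≈ -192.83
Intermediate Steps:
N(d, v) = -1/2 + v/2 (N(d, v) = -((-6 - 1*(-7)) - v)/2 = -((-6 + 7) - v)/2 = -(1 - v)/2 = -1/2 + v/2)
((-(-5 - 3))*N(12, sqrt(0 + 5)))*(-39) = ((-(-5 - 3))*(-1/2 + sqrt(0 + 5)/2))*(-39) = ((-1*(-8))*(-1/2 + sqrt(5)/2))*(-39) = (8*(-1/2 + sqrt(5)/2))*(-39) = (-4 + 4*sqrt(5))*(-39) = 156 - 156*sqrt(5)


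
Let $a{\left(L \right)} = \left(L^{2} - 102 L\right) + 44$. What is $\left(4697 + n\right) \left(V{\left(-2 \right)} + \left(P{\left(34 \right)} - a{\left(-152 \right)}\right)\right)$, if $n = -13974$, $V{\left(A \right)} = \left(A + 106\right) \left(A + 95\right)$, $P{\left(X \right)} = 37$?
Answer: $268504211$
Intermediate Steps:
$a{\left(L \right)} = 44 + L^{2} - 102 L$
$V{\left(A \right)} = \left(95 + A\right) \left(106 + A\right)$ ($V{\left(A \right)} = \left(106 + A\right) \left(95 + A\right) = \left(95 + A\right) \left(106 + A\right)$)
$\left(4697 + n\right) \left(V{\left(-2 \right)} + \left(P{\left(34 \right)} - a{\left(-152 \right)}\right)\right) = \left(4697 - 13974\right) \left(\left(10070 + \left(-2\right)^{2} + 201 \left(-2\right)\right) - \left(23111 + 15504\right)\right) = - 9277 \left(\left(10070 + 4 - 402\right) + \left(37 - \left(44 + 23104 + 15504\right)\right)\right) = - 9277 \left(9672 + \left(37 - 38652\right)\right) = - 9277 \left(9672 - 38615\right) = \left(-9277\right) \left(-28943\right) = 268504211$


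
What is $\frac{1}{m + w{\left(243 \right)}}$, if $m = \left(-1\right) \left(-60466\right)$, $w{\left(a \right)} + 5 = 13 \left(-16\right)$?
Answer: $\frac{1}{60253} \approx 1.6597 \cdot 10^{-5}$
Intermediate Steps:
$w{\left(a \right)} = -213$ ($w{\left(a \right)} = -5 + 13 \left(-16\right) = -5 - 208 = -213$)
$m = 60466$
$\frac{1}{m + w{\left(243 \right)}} = \frac{1}{60466 - 213} = \frac{1}{60253}$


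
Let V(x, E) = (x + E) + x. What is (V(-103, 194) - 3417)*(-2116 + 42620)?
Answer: -138888216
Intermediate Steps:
V(x, E) = E + 2*x (V(x, E) = (E + x) + x = E + 2*x)
(V(-103, 194) - 3417)*(-2116 + 42620) = ((194 + 2*(-103)) - 3417)*(-2116 + 42620) = ((194 - 206) - 3417)*40504 = (-12 - 3417)*40504 = -3429*40504 = -138888216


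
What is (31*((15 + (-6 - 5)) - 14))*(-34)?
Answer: 10540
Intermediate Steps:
(31*((15 + (-6 - 5)) - 14))*(-34) = (31*((15 - 11) - 14))*(-34) = (31*(4 - 14))*(-34) = (31*(-10))*(-34) = -310*(-34) = 10540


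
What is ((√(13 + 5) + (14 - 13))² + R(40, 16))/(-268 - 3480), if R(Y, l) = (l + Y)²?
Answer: -3155/3748 - 3*√2/1874 ≈ -0.84405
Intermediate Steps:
R(Y, l) = (Y + l)²
((√(13 + 5) + (14 - 13))² + R(40, 16))/(-268 - 3480) = ((√(13 + 5) + (14 - 13))² + (40 + 16)²)/(-268 - 3480) = ((√18 + 1)² + 56²)/(-3748) = ((3*√2 + 1)² + 3136)*(-1/3748) = ((1 + 3*√2)² + 3136)*(-1/3748) = (3136 + (1 + 3*√2)²)*(-1/3748) = -784/937 - (1 + 3*√2)²/3748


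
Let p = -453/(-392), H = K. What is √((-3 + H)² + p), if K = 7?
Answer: 5*√538/28 ≈ 4.1419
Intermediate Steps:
H = 7
p = 453/392 (p = -453*(-1)/392 = -1*(-453/392) = 453/392 ≈ 1.1556)
√((-3 + H)² + p) = √((-3 + 7)² + 453/392) = √(4² + 453/392) = √(16 + 453/392) = √(6725/392) = 5*√538/28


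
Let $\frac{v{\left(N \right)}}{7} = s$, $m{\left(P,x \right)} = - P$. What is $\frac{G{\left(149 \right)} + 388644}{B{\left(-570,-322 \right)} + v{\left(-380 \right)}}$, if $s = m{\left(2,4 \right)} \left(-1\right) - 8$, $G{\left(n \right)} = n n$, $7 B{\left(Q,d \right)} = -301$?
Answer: $- \frac{82169}{17} \approx -4833.5$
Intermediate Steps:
$B{\left(Q,d \right)} = -43$ ($B{\left(Q,d \right)} = \frac{1}{7} \left(-301\right) = -43$)
$G{\left(n \right)} = n^{2}$
$s = -6$ ($s = \left(-1\right) 2 \left(-1\right) - 8 = \left(-2\right) \left(-1\right) - 8 = 2 - 8 = -6$)
$v{\left(N \right)} = -42$ ($v{\left(N \right)} = 7 \left(-6\right) = -42$)
$\frac{G{\left(149 \right)} + 388644}{B{\left(-570,-322 \right)} + v{\left(-380 \right)}} = \frac{149^{2} + 388644}{-43 - 42} = \frac{22201 + 388644}{-85} = 410845 \left(- \frac{1}{85}\right) = - \frac{82169}{17}$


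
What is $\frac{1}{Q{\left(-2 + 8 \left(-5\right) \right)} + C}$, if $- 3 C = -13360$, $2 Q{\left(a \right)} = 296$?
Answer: $\frac{3}{13804} \approx 0.00021733$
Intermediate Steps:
$Q{\left(a \right)} = 148$ ($Q{\left(a \right)} = \frac{1}{2} \cdot 296 = 148$)
$C = \frac{13360}{3}$ ($C = \left(- \frac{1}{3}\right) \left(-13360\right) = \frac{13360}{3} \approx 4453.3$)
$\frac{1}{Q{\left(-2 + 8 \left(-5\right) \right)} + C} = \frac{1}{148 + \frac{13360}{3}} = \frac{1}{\frac{13804}{3}} = \frac{3}{13804}$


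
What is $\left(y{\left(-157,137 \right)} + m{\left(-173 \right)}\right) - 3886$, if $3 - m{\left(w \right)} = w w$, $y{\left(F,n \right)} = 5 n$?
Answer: $-33127$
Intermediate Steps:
$m{\left(w \right)} = 3 - w^{2}$ ($m{\left(w \right)} = 3 - w w = 3 - w^{2}$)
$\left(y{\left(-157,137 \right)} + m{\left(-173 \right)}\right) - 3886 = \left(5 \cdot 137 + \left(3 - \left(-173\right)^{2}\right)\right) - 3886 = \left(685 + \left(3 - 29929\right)\right) - 3886 = \left(685 - 29926\right) - 3886 = -29241 - 3886 = -33127$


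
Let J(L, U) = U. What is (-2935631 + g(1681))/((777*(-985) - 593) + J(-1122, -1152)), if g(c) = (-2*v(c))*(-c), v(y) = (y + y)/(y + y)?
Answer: 2932269/767090 ≈ 3.8226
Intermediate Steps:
v(y) = 1 (v(y) = (2*y)/((2*y)) = (2*y)*(1/(2*y)) = 1)
g(c) = 2*c (g(c) = (-2*1)*(-c) = -(-2)*c = 2*c)
(-2935631 + g(1681))/((777*(-985) - 593) + J(-1122, -1152)) = (-2935631 + 2*1681)/((777*(-985) - 593) - 1152) = (-2935631 + 3362)/((-765345 - 593) - 1152) = -2932269/(-765938 - 1152) = -2932269/(-767090) = -2932269*(-1/767090) = 2932269/767090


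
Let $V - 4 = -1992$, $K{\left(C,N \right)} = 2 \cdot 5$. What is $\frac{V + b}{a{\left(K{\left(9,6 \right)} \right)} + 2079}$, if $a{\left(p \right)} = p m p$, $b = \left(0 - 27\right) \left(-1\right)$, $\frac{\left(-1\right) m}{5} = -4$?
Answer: $- \frac{1961}{4079} \approx -0.48075$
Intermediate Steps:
$m = 20$ ($m = \left(-5\right) \left(-4\right) = 20$)
$K{\left(C,N \right)} = 10$
$V = -1988$ ($V = 4 - 1992 = -1988$)
$b = 27$ ($b = \left(-27\right) \left(-1\right) = 27$)
$a{\left(p \right)} = 20 p^{2}$ ($a{\left(p \right)} = p 20 p = 20 p p = 20 p^{2}$)
$\frac{V + b}{a{\left(K{\left(9,6 \right)} \right)} + 2079} = \frac{-1988 + 27}{20 \cdot 10^{2} + 2079} = - \frac{1961}{20 \cdot 100 + 2079} = - \frac{1961}{2000 + 2079} = - \frac{1961}{4079}$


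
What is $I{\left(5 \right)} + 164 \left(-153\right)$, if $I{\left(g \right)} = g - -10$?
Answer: $-25077$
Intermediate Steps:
$I{\left(g \right)} = 10 + g$ ($I{\left(g \right)} = g + 10 = 10 + g$)
$I{\left(5 \right)} + 164 \left(-153\right) = \left(10 + 5\right) + 164 \left(-153\right) = 15 - 25092 = -25077$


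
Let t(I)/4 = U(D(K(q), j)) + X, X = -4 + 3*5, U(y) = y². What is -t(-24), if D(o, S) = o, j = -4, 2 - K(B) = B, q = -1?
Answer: -80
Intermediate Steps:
K(B) = 2 - B
X = 11 (X = -4 + 15 = 11)
t(I) = 80 (t(I) = 4*((2 - 1*(-1))² + 11) = 4*((2 + 1)² + 11) = 4*(3² + 11) = 4*(9 + 11) = 4*20 = 80)
-t(-24) = -1*80 = -80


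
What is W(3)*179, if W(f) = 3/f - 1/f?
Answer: 358/3 ≈ 119.33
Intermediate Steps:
W(f) = 2/f
W(3)*179 = (2/3)*179 = (2*(⅓))*179 = (⅔)*179 = 358/3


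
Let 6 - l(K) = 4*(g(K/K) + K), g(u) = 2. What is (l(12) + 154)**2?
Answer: 10816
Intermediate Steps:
l(K) = -2 - 4*K (l(K) = 6 - 4*(2 + K) = 6 - (8 + 4*K) = 6 + (-8 - 4*K) = -2 - 4*K)
(l(12) + 154)**2 = ((-2 - 4*12) + 154)**2 = ((-2 - 48) + 154)**2 = (-50 + 154)**2 = 104**2 = 10816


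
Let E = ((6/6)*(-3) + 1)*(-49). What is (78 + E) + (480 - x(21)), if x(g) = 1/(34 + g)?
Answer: 36079/55 ≈ 655.98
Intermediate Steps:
E = 98 (E = ((6*(1/6))*(-3) + 1)*(-49) = (1*(-3) + 1)*(-49) = (-3 + 1)*(-49) = -2*(-49) = 98)
(78 + E) + (480 - x(21)) = (78 + 98) + (480 - 1/(34 + 21)) = 176 + (480 - 1/55) = 176 + 26399/55 = 36079/55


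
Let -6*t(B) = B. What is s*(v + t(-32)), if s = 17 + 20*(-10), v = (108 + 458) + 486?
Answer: -193492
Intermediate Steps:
t(B) = -B/6
v = 1052 (v = 566 + 486 = 1052)
s = -183 (s = 17 - 200 = -183)
s*(v + t(-32)) = -183*(1052 - ⅙*(-32)) = -183*(1052 + 16/3) = -183*3172/3 = -193492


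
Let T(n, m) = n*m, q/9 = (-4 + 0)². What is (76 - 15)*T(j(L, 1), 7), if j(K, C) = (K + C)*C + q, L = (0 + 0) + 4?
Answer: 63623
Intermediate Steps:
q = 144 (q = 9*(-4 + 0)² = 9*(-4)² = 9*16 = 144)
L = 4 (L = 0 + 4 = 4)
j(K, C) = 144 + C*(C + K) (j(K, C) = (K + C)*C + 144 = (C + K)*C + 144 = C*(C + K) + 144 = 144 + C*(C + K))
T(n, m) = m*n
(76 - 15)*T(j(L, 1), 7) = (76 - 15)*(7*(144 + 1² + 1*4)) = 61*(7*(144 + 1 + 4)) = 61*(7*149) = 61*1043 = 63623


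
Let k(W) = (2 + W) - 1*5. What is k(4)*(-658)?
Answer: -658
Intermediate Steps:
k(W) = -3 + W (k(W) = (2 + W) - 5 = -3 + W)
k(4)*(-658) = (-3 + 4)*(-658) = 1*(-658) = -658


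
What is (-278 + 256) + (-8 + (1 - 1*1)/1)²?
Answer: 42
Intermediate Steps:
(-278 + 256) + (-8 + (1 - 1*1)/1)² = -22 + (-8 + (1 - 1)*1)² = -22 + (-8 + 0*1)² = -22 + (-8 + 0)² = -22 + (-8)² = -22 + 64 = 42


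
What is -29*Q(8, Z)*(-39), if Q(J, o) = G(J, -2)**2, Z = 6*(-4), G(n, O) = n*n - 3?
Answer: 4208451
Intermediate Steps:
G(n, O) = -3 + n**2 (G(n, O) = n**2 - 3 = -3 + n**2)
Z = -24
Q(J, o) = (-3 + J**2)**2
-29*Q(8, Z)*(-39) = -29*(-3 + 8**2)**2*(-39) = -29*(-3 + 64)**2*(-39) = -29*61**2*(-39) = -29*3721*(-39) = -107909*(-39) = 4208451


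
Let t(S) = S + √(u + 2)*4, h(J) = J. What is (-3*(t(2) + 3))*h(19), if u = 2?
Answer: -741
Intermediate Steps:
t(S) = 8 + S (t(S) = S + √(2 + 2)*4 = S + √4*4 = S + 2*4 = S + 8 = 8 + S)
(-3*(t(2) + 3))*h(19) = -3*((8 + 2) + 3)*19 = -3*(10 + 3)*19 = -3*13*19 = -39*19 = -741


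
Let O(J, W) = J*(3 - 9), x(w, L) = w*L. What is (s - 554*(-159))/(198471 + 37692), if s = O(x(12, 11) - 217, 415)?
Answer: 29532/78721 ≈ 0.37515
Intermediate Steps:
x(w, L) = L*w
O(J, W) = -6*J (O(J, W) = J*(-6) = -6*J)
s = 510 (s = -6*(11*12 - 217) = -6*(132 - 217) = -6*(-85) = 510)
(s - 554*(-159))/(198471 + 37692) = (510 - 554*(-159))/(198471 + 37692) = (510 + 88086)/236163 = 88596*(1/236163) = 29532/78721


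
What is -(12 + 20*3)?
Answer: -72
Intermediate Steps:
-(12 + 20*3) = -(12 + 60) = -1*72 = -72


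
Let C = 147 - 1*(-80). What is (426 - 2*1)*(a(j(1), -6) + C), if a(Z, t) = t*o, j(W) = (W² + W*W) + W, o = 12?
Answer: 65720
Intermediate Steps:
j(W) = W + 2*W² (j(W) = (W² + W²) + W = 2*W² + W = W + 2*W²)
C = 227 (C = 147 + 80 = 227)
a(Z, t) = 12*t (a(Z, t) = t*12 = 12*t)
(426 - 2*1)*(a(j(1), -6) + C) = (426 - 2*1)*(12*(-6) + 227) = (426 - 2)*(-72 + 227) = 424*155 = 65720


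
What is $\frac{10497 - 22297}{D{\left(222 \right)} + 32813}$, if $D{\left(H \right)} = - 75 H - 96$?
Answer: $- \frac{11800}{16067} \approx -0.73442$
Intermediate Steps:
$D{\left(H \right)} = -96 - 75 H$
$\frac{10497 - 22297}{D{\left(222 \right)} + 32813} = \frac{10497 - 22297}{\left(-96 - 16650\right) + 32813} = - \frac{11800}{\left(-96 - 16650\right) + 32813} = - \frac{11800}{-16746 + 32813} = - \frac{11800}{16067}$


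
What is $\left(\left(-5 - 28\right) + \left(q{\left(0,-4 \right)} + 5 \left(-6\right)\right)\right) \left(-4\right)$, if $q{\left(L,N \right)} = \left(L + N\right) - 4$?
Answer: $284$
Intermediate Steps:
$q{\left(L,N \right)} = -4 + L + N$
$\left(\left(-5 - 28\right) + \left(q{\left(0,-4 \right)} + 5 \left(-6\right)\right)\right) \left(-4\right) = \left(\left(-5 - 28\right) + \left(\left(-4 + 0 - 4\right) + 5 \left(-6\right)\right)\right) \left(-4\right) = \left(\left(-5 - 28\right) - 38\right) \left(-4\right) = \left(-33 - 38\right) \left(-4\right) = \left(-71\right) \left(-4\right) = 284$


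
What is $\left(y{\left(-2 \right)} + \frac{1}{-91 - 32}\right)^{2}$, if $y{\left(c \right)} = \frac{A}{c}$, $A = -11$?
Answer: $\frac{1825201}{60516} \approx 30.161$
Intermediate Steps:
$y{\left(c \right)} = - \frac{11}{c}$
$\left(y{\left(-2 \right)} + \frac{1}{-91 - 32}\right)^{2} = \left(- \frac{11}{-2} + \frac{1}{-91 - 32}\right)^{2} = \left(\left(-11\right) \left(- \frac{1}{2}\right) + \frac{1}{-123}\right)^{2} = \left(\frac{11}{2} - \frac{1}{123}\right)^{2} = \left(\frac{1351}{246}\right)^{2} = \frac{1825201}{60516}$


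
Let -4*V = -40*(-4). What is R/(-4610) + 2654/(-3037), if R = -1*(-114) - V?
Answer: -6351319/7000285 ≈ -0.90729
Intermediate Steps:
V = -40 (V = -(-10)*(-4) = -¼*160 = -40)
R = 154 (R = -1*(-114) - 1*(-40) = 114 + 40 = 154)
R/(-4610) + 2654/(-3037) = 154/(-4610) + 2654/(-3037) = 154*(-1/4610) + 2654*(-1/3037) = -77/2305 - 2654/3037 = -6351319/7000285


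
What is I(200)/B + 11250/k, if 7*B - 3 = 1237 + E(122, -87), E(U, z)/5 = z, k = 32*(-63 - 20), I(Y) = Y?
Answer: -76255/30544 ≈ -2.4966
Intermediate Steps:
k = -2656 (k = 32*(-83) = -2656)
E(U, z) = 5*z
B = 115 (B = 3/7 + (1237 + 5*(-87))/7 = 3/7 + (1237 - 435)/7 = 3/7 + (⅐)*802 = 3/7 + 802/7 = 115)
I(200)/B + 11250/k = 200/115 + 11250/(-2656) = 200*(1/115) + 11250*(-1/2656) = 40/23 - 5625/1328 = -76255/30544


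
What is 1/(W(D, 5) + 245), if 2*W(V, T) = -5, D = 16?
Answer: 2/485 ≈ 0.0041237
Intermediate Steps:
W(V, T) = -5/2 (W(V, T) = (½)*(-5) = -5/2)
1/(W(D, 5) + 245) = 1/(-5/2 + 245) = 1/(485/2) = 2/485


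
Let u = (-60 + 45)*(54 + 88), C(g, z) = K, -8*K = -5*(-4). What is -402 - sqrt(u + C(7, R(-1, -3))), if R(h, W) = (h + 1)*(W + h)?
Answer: -402 - I*sqrt(8530)/2 ≈ -402.0 - 46.179*I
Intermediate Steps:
R(h, W) = (1 + h)*(W + h)
K = -5/2 (K = -(-5)*(-4)/8 = -1/8*20 = -5/2 ≈ -2.5000)
C(g, z) = -5/2
u = -2130 (u = -15*142 = -2130)
-402 - sqrt(u + C(7, R(-1, -3))) = -402 - sqrt(-2130 - 5/2) = -402 - sqrt(-4265/2) = -402 - I*sqrt(8530)/2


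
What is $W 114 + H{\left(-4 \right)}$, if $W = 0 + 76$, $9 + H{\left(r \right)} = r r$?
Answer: $8671$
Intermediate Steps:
$H{\left(r \right)} = -9 + r^{2}$ ($H{\left(r \right)} = -9 + r r = -9 + r^{2}$)
$W = 76$
$W 114 + H{\left(-4 \right)} = 76 \cdot 114 - \left(9 - \left(-4\right)^{2}\right) = 8664 + \left(-9 + 16\right) = 8664 + 7 = 8671$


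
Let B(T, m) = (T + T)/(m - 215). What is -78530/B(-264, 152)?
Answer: -824565/88 ≈ -9370.1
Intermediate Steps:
B(T, m) = 2*T/(-215 + m) (B(T, m) = (2*T)/(-215 + m) = 2*T/(-215 + m))
-78530/B(-264, 152) = -78530/(2*(-264)/(-215 + 152)) = -78530/(2*(-264)/(-63)) = -78530/(2*(-264)*(-1/63)) = -78530/176/21 = -78530*21/176 = -824565/88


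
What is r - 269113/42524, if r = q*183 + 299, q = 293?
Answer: 2292539919/42524 ≈ 53912.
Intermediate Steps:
r = 53918 (r = 293*183 + 299 = 53619 + 299 = 53918)
r - 269113/42524 = 53918 - 269113/42524 = 2292539919/42524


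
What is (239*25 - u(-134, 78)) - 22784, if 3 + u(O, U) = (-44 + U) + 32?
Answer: -16872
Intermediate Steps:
u(O, U) = -15 + U (u(O, U) = -3 + ((-44 + U) + 32) = -3 + (-12 + U) = -15 + U)
(239*25 - u(-134, 78)) - 22784 = (239*25 - (-15 + 78)) - 22784 = (5975 - 1*63) - 22784 = (5975 - 63) - 22784 = 5912 - 22784 = -16872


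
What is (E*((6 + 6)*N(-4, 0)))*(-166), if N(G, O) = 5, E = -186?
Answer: 1852560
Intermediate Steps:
(E*((6 + 6)*N(-4, 0)))*(-166) = -186*(6 + 6)*5*(-166) = -2232*5*(-166) = -186*60*(-166) = -11160*(-166) = 1852560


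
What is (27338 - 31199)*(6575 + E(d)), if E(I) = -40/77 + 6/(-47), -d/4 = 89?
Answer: -8351196633/329 ≈ -2.5384e+7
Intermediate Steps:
d = -356 (d = -4*89 = -356)
E(I) = -2342/3619 (E(I) = -40*1/77 + 6*(-1/47) = -40/77 - 6/47 = -2342/3619)
(27338 - 31199)*(6575 + E(d)) = (27338 - 31199)*(6575 - 2342/3619) = -3861*23792583/3619 = -8351196633/329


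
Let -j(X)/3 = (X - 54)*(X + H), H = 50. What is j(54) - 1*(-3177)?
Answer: 3177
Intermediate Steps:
j(X) = -3*(-54 + X)*(50 + X) (j(X) = -3*(X - 54)*(X + 50) = -3*(-54 + X)*(50 + X))
j(54) - 1*(-3177) = (8100 - 3*54² + 12*54) - 1*(-3177) = (8100 - 3*2916 + 648) + 3177 = (8100 - 8748 + 648) + 3177 = 0 + 3177 = 3177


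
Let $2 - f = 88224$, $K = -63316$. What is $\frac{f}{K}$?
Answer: $\frac{44111}{31658} \approx 1.3934$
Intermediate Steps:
$f = -88222$ ($f = 2 - 88224 = -88222$)
$\frac{f}{K} = - \frac{88222}{-63316} = \left(-88222\right) \left(- \frac{1}{63316}\right) = \frac{44111}{31658}$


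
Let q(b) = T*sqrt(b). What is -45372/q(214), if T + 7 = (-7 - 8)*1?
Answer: 11343*sqrt(214)/1177 ≈ 140.98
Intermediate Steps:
T = -22 (T = -7 + (-7 - 8)*1 = -7 - 15*1 = -7 - 15 = -22)
q(b) = -22*sqrt(b)
-45372/q(214) = -45372*(-sqrt(214)/4708) = -(-11343)*sqrt(214)/1177 = 11343*sqrt(214)/1177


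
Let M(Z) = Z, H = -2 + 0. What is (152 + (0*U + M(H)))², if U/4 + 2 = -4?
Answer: 22500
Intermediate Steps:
H = -2
U = -24 (U = -8 + 4*(-4) = -8 - 16 = -24)
(152 + (0*U + M(H)))² = (152 + (0*(-24) - 2))² = (152 + (0 - 2))² = (152 - 2)² = 150² = 22500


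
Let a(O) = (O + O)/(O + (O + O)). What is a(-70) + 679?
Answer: 2039/3 ≈ 679.67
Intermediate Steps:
a(O) = ⅔ (a(O) = (2*O)/(O + 2*O) = (2*O)/((3*O)) = (2*O)*(1/(3*O)) = ⅔)
a(-70) + 679 = ⅔ + 679 = 2039/3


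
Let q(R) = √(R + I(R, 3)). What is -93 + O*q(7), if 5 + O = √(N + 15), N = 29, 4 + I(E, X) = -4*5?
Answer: -93 - I*√17*(5 - 2*√11) ≈ -93.0 + 6.7341*I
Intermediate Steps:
I(E, X) = -24 (I(E, X) = -4 - 4*5 = -4 - 20 = -24)
q(R) = √(-24 + R) (q(R) = √(R - 24) = √(-24 + R))
O = -5 + 2*√11 (O = -5 + √(29 + 15) = -5 + √44 = -5 + 2*√11 ≈ 1.6332)
-93 + O*q(7) = -93 + (-5 + 2*√11)*√(-24 + 7) = -93 + (-5 + 2*√11)*√(-17) = -93 + (-5 + 2*√11)*(I*√17) = -93 + I*√17*(-5 + 2*√11)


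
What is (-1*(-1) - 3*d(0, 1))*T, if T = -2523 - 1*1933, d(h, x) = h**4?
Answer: -4456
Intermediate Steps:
T = -4456 (T = -2523 - 1933 = -4456)
(-1*(-1) - 3*d(0, 1))*T = (-1*(-1) - 3*0**4)*(-4456) = (1 - 3*0)*(-4456) = (1 + 0)*(-4456) = 1*(-4456) = -4456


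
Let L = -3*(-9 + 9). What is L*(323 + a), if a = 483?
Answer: 0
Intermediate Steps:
L = 0 (L = -3*0 = 0)
L*(323 + a) = 0*(323 + 483) = 0*806 = 0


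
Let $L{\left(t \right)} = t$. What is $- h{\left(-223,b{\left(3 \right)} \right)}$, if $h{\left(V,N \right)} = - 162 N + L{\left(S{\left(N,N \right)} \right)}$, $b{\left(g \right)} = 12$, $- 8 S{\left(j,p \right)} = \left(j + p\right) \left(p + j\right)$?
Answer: $2016$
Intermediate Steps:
$S{\left(j,p \right)} = - \frac{\left(j + p\right)^{2}}{8}$ ($S{\left(j,p \right)} = - \frac{\left(j + p\right) \left(p + j\right)}{8} = - \frac{\left(j + p\right) \left(j + p\right)}{8} = - \frac{\left(j + p\right)^{2}}{8}$)
$h{\left(V,N \right)} = - 162 N - \frac{N^{2}}{2}$ ($h{\left(V,N \right)} = - 162 N - \frac{\left(N + N\right)^{2}}{8} = - 162 N - \frac{\left(2 N\right)^{2}}{8} = - 162 N - \frac{4 N^{2}}{8} = - 162 N - \frac{N^{2}}{2}$)
$- h{\left(-223,b{\left(3 \right)} \right)} = - \frac{12 \left(-324 - 12\right)}{2} = - \frac{12 \left(-336\right)}{2} = \left(-1\right) \left(-2016\right) = 2016$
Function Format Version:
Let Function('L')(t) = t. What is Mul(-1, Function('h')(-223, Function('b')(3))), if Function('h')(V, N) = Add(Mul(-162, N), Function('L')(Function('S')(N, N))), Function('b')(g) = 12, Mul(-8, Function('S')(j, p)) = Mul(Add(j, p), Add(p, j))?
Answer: 2016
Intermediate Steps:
Function('S')(j, p) = Mul(Rational(-1, 8), Pow(Add(j, p), 2)) (Function('S')(j, p) = Mul(Rational(-1, 8), Mul(Add(j, p), Add(p, j))) = Mul(Rational(-1, 8), Mul(Add(j, p), Add(j, p))) = Mul(Rational(-1, 8), Pow(Add(j, p), 2)))
Function('h')(V, N) = Add(Mul(-162, N), Mul(Rational(-1, 2), Pow(N, 2))) (Function('h')(V, N) = Add(Mul(-162, N), Mul(Rational(-1, 8), Pow(Add(N, N), 2))) = Add(Mul(-162, N), Mul(Rational(-1, 8), Pow(Mul(2, N), 2))) = Add(Mul(-162, N), Mul(Rational(-1, 8), Mul(4, Pow(N, 2)))) = Add(Mul(-162, N), Mul(Rational(-1, 2), Pow(N, 2))))
Mul(-1, Function('h')(-223, Function('b')(3))) = Mul(-1, Mul(Rational(1, 2), 12, Add(-324, Mul(-1, 12)))) = Mul(-1, Mul(Rational(1, 2), 12, Add(-324, -12))) = Mul(-1, Mul(Rational(1, 2), 12, -336)) = Mul(-1, -2016) = 2016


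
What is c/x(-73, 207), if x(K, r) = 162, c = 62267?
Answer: 62267/162 ≈ 384.36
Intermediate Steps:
c/x(-73, 207) = 62267/162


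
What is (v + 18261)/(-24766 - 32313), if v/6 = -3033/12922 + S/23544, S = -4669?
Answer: -462904604719/1447121832156 ≈ -0.31988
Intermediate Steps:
v = -65870885/25352964 (v = 6*(-3033/12922 - 4669/23544) = 6*(-65870885/152117784) = -65870885/25352964 ≈ -2.5982)
(v + 18261)/(-24766 - 32313) = (-65870885/25352964 + 18261)/(-24766 - 32313) = (462904604719/25352964)/(-57079) = (462904604719/25352964)*(-1/57079) = -462904604719/1447121832156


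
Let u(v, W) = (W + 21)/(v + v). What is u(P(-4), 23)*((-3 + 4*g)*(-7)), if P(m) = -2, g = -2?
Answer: -847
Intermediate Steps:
u(v, W) = (21 + W)/(2*v) (u(v, W) = (21 + W)/((2*v)) = (21 + W)*(1/(2*v)) = (21 + W)/(2*v))
u(P(-4), 23)*((-3 + 4*g)*(-7)) = ((½)*(21 + 23)/(-2))*((-3 + 4*(-2))*(-7)) = ((½)*(-½)*44)*((-3 - 8)*(-7)) = -(-121)*(-7) = -11*77 = -847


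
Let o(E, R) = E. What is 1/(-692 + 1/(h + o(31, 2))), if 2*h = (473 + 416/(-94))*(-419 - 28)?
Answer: -9841367/6810226058 ≈ -0.0014451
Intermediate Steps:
h = -9844281/94 (h = ((473 + 416/(-94))*(-419 - 28))/2 = ((473 + 416*(-1/94))*(-447))/2 = ((473 - 208/47)*(-447))/2 = ((22023/47)*(-447))/2 = (½)*(-9844281/47) = -9844281/94 ≈ -1.0473e+5)
1/(-692 + 1/(h + o(31, 2))) = 1/(-692 + 1/(-9844281/94 + 31)) = 1/(-692 + 1/(-9841367/94)) = 1/(-692 - 94/9841367) = 1/(-6810226058/9841367) = -9841367/6810226058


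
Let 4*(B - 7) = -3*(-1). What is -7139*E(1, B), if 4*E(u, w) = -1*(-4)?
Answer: -7139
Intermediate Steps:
B = 31/4 (B = 7 + (-3*(-1))/4 = 7 + (1/4)*3 = 7 + 3/4 = 31/4 ≈ 7.7500)
E(u, w) = 1 (E(u, w) = (-1*(-4))/4 = (1/4)*4 = 1)
-7139*E(1, B) = -7139*1 = -7139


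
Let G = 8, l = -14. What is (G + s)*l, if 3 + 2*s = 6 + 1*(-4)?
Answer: -105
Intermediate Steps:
s = -½ (s = -3/2 + (6 + 1*(-4))/2 = -3/2 + (6 - 4)/2 = -3/2 + (½)*2 = -3/2 + 1 = -½ ≈ -0.50000)
(G + s)*l = (8 - ½)*(-14) = (15/2)*(-14) = -105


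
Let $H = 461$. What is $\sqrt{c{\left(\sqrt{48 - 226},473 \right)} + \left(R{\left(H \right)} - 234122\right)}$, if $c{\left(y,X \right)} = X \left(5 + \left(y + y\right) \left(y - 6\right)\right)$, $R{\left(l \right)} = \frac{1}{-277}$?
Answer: $\frac{\sqrt{-30702725982 - 435513804 i \sqrt{178}}}{277} \approx 59.593 - 635.37 i$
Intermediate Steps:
$R{\left(l \right)} = - \frac{1}{277}$
$c{\left(y,X \right)} = X \left(5 + 2 y \left(-6 + y\right)\right)$
$\sqrt{c{\left(\sqrt{48 - 226},473 \right)} + \left(R{\left(H \right)} - 234122\right)} = \sqrt{473 \left(5 - 12 \sqrt{48 - 226} + 2 \left(\sqrt{48 - 226}\right)^{2}\right) - \frac{64851795}{277}} = \sqrt{473 \left(5 - 12 \sqrt{-178} + 2 \left(\sqrt{-178}\right)^{2}\right) - \frac{64851795}{277}} = \sqrt{473 \left(5 - 12 i \sqrt{178} + 2 \left(i \sqrt{178}\right)^{2}\right) - \frac{64851795}{277}} = \sqrt{473 \left(5 - 12 i \sqrt{178} + 2 \left(-178\right)\right) - \frac{64851795}{277}} = \sqrt{473 \left(5 - 12 i \sqrt{178} - 356\right) - \frac{64851795}{277}} = \sqrt{473 \left(-351 - 12 i \sqrt{178}\right) - \frac{64851795}{277}} = \sqrt{\left(-166023 - 5676 i \sqrt{178}\right) - \frac{64851795}{277}} = \sqrt{- \frac{110840166}{277} - 5676 i \sqrt{178}}$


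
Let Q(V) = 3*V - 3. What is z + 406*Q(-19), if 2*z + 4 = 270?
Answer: -24227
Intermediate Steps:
z = 133 (z = -2 + (½)*270 = -2 + 135 = 133)
Q(V) = -3 + 3*V
z + 406*Q(-19) = 133 + 406*(-3 + 3*(-19)) = 133 + 406*(-3 - 57) = 133 + 406*(-60) = 133 - 24360 = -24227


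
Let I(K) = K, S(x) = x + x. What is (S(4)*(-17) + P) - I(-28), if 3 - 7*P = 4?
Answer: -757/7 ≈ -108.14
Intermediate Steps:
S(x) = 2*x
P = -⅐ (P = 3/7 - ⅐*4 = 3/7 - 4/7 = -⅐ ≈ -0.14286)
(S(4)*(-17) + P) - I(-28) = ((2*4)*(-17) - ⅐) - 1*(-28) = (8*(-17) - ⅐) + 28 = (-136 - ⅐) + 28 = -953/7 + 28 = -757/7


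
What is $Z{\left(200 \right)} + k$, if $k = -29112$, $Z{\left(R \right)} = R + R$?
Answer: $-28712$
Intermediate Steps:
$Z{\left(R \right)} = 2 R$
$Z{\left(200 \right)} + k = 2 \cdot 200 - 29112 = 400 - 29112 = -28712$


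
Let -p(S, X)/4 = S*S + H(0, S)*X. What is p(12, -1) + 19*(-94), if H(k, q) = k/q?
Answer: -2362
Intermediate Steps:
p(S, X) = -4*S² (p(S, X) = -4*(S*S + (0/S)*X) = -4*(S² + 0*X) = -4*(S² + 0) = -4*S²)
p(12, -1) + 19*(-94) = -4*12² + 19*(-94) = -4*144 - 1786 = -576 - 1786 = -2362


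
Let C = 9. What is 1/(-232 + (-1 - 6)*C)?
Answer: -1/295 ≈ -0.0033898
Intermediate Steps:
1/(-232 + (-1 - 6)*C) = 1/(-232 + (-1 - 6)*9) = 1/(-232 - 7*9) = 1/(-232 - 63) = 1/(-295) = -1/295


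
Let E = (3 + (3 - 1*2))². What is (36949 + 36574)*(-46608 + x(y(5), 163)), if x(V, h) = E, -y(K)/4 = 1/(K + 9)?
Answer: -3425583616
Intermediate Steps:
E = 16 (E = (3 + (3 - 2))² = (3 + 1)² = 4² = 16)
y(K) = -4/(9 + K) (y(K) = -4/(K + 9) = -4/(9 + K))
x(V, h) = 16
(36949 + 36574)*(-46608 + x(y(5), 163)) = (36949 + 36574)*(-46608 + 16) = 73523*(-46592) = -3425583616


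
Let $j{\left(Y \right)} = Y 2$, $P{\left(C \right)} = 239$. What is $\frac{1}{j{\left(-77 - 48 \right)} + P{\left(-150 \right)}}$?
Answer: $- \frac{1}{11} \approx -0.090909$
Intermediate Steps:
$j{\left(Y \right)} = 2 Y$
$\frac{1}{j{\left(-77 - 48 \right)} + P{\left(-150 \right)}} = \frac{1}{2 \left(-77 - 48\right) + 239} = \frac{1}{2 \left(-125\right) + 239} = \frac{1}{-250 + 239} = \frac{1}{-11} = - \frac{1}{11}$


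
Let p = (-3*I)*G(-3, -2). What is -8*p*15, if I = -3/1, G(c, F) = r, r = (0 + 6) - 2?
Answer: -4320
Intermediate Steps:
r = 4 (r = 6 - 2 = 4)
G(c, F) = 4
I = -3 (I = -3*1 = -3)
p = 36 (p = -3*(-3)*4 = 9*4 = 36)
-8*p*15 = -8*36*15 = -288*15 = -4320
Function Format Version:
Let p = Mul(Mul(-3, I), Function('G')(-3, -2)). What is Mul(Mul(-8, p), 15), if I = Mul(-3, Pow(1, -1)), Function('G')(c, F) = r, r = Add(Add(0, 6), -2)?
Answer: -4320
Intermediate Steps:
r = 4 (r = Add(6, -2) = 4)
Function('G')(c, F) = 4
I = -3 (I = Mul(-3, 1) = -3)
p = 36 (p = Mul(Mul(-3, -3), 4) = Mul(9, 4) = 36)
Mul(Mul(-8, p), 15) = Mul(Mul(-8, 36), 15) = Mul(-288, 15) = -4320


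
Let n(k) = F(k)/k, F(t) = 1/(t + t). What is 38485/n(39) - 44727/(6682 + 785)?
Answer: 291390625021/2489 ≈ 1.1707e+8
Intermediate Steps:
F(t) = 1/(2*t)
n(k) = 1/(2*k²) (n(k) = (1/(2*k))/k = 1/(2*k²))
38485/n(39) - 44727/(6682 + 785) = 38485/(((½)/39²)) - 44727/(6682 + 785) = 38485/(((½)*(1/1521))) - 44727/7467 = 38485/(1/3042) - 44727*1/7467 = 38485*3042 - 14909/2489 = 117071370 - 14909/2489 = 291390625021/2489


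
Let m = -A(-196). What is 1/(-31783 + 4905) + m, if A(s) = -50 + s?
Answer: 6611987/26878 ≈ 246.00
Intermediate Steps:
m = 246 (m = -(-50 - 196) = -1*(-246) = 246)
1/(-31783 + 4905) + m = 1/(-31783 + 4905) + 246 = 1/(-26878) + 246 = -1/26878 + 246 = 6611987/26878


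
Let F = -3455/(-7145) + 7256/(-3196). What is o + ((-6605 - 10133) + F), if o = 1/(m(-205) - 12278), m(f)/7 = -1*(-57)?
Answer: -227043364907276/13563097709 ≈ -16740.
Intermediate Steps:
F = -2040097/1141771 (F = -3455*(-1/7145) + 7256*(-1/3196) = 691/1429 - 1814/799 = -2040097/1141771 ≈ -1.7868)
m(f) = 399 (m(f) = 7*(-1*(-57)) = 7*57 = 399)
o = -1/11879 (o = 1/(399 - 12278) = 1/(-11879) = -1/11879 ≈ -8.4182e-5)
o + ((-6605 - 10133) + F) = -1/11879 + ((-6605 - 10133) - 2040097/1141771) = -1/11879 + (-16738 - 2040097/1141771) = -1/11879 - 19113003095/1141771 = -227043364907276/13563097709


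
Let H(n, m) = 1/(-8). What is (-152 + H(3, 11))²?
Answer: 1481089/64 ≈ 23142.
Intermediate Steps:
H(n, m) = -⅛
(-152 + H(3, 11))² = (-152 - ⅛)² = (-1217/8)² = 1481089/64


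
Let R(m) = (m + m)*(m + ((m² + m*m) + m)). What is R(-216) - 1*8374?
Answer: -40132534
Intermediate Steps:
R(m) = 2*m*(2*m + 2*m²) (R(m) = (2*m)*(m + ((m² + m²) + m)) = (2*m)*(m + (2*m² + m)) = (2*m)*(m + (m + 2*m²)) = (2*m)*(2*m + 2*m²) = 2*m*(2*m + 2*m²))
R(-216) - 1*8374 = 4*(-216)²*(1 - 216) - 1*8374 = 4*46656*(-215) - 8374 = -40124160 - 8374 = -40132534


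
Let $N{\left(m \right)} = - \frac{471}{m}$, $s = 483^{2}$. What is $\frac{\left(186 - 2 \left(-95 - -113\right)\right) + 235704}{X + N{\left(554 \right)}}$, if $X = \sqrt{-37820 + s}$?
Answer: $\frac{61542327636}{59992341763} + \frac{72387366264 \sqrt{195469}}{59992341763} \approx 534.49$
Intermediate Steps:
$s = 233289$
$X = \sqrt{195469}$ ($X = \sqrt{-37820 + 233289} = \sqrt{195469} \approx 442.12$)
$\frac{\left(186 - 2 \left(-95 - -113\right)\right) + 235704}{X + N{\left(554 \right)}} = \frac{\left(186 - 2 \left(-95 - -113\right)\right) + 235704}{\sqrt{195469} - \frac{471}{554}} = \frac{\left(186 - 2 \left(-95 + 113\right)\right) + 235704}{\sqrt{195469} - \frac{471}{554}} = \frac{\left(186 - 36\right) + 235704}{\sqrt{195469} - \frac{471}{554}} = \frac{\left(186 - 36\right) + 235704}{- \frac{471}{554} + \sqrt{195469}} = \frac{150 + 235704}{- \frac{471}{554} + \sqrt{195469}} = \frac{235854}{- \frac{471}{554} + \sqrt{195469}}$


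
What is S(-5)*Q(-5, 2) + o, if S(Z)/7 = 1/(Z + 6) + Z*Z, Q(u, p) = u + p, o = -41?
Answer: -587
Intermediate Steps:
Q(u, p) = p + u
S(Z) = 7*Z² + 7/(6 + Z) (S(Z) = 7*(1/(Z + 6) + Z*Z) = 7*(1/(6 + Z) + Z²) = 7*(Z² + 1/(6 + Z)) = 7*Z² + 7/(6 + Z))
S(-5)*Q(-5, 2) + o = (7*(1 + (-5)³ + 6*(-5)²)/(6 - 5))*(2 - 5) - 41 = (7*(1 - 125 + 6*25)/1)*(-3) - 41 = (7*1*(1 - 125 + 150))*(-3) - 41 = (7*1*26)*(-3) - 41 = 182*(-3) - 41 = -546 - 41 = -587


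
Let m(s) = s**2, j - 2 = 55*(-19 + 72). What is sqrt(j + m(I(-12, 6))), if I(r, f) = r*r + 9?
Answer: sqrt(26326) ≈ 162.25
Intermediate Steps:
I(r, f) = 9 + r**2 (I(r, f) = r**2 + 9 = 9 + r**2)
j = 2917 (j = 2 + 55*(-19 + 72) = 2 + 55*53 = 2 + 2915 = 2917)
sqrt(j + m(I(-12, 6))) = sqrt(2917 + (9 + (-12)**2)**2) = sqrt(2917 + (9 + 144)**2) = sqrt(2917 + 153**2) = sqrt(2917 + 23409) = sqrt(26326)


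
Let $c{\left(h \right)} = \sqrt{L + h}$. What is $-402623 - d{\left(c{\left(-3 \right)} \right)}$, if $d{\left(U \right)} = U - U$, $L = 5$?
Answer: $-402623$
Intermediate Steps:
$c{\left(h \right)} = \sqrt{5 + h}$
$d{\left(U \right)} = 0$
$-402623 - d{\left(c{\left(-3 \right)} \right)} = -402623 - 0 = -402623 + 0 = -402623$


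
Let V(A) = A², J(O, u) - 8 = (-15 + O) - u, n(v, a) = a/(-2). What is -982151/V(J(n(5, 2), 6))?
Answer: -982151/196 ≈ -5011.0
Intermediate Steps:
n(v, a) = -a/2 (n(v, a) = a*(-½) = -a/2)
J(O, u) = -7 + O - u (J(O, u) = 8 + ((-15 + O) - u) = 8 + (-15 + O - u) = -7 + O - u)
-982151/V(J(n(5, 2), 6)) = -982151/(-7 - ½*2 - 1*6)² = -982151/(-7 - 1 - 6)² = -982151/((-14)²) = -982151/196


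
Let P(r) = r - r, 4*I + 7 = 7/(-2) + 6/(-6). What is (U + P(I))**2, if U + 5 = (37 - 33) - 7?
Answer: 64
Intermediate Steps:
U = -8 (U = -5 + ((37 - 33) - 7) = -5 + (4 - 7) = -5 - 3 = -8)
I = -23/8 (I = -7/4 + (7/(-2) + 6/(-6))/4 = -7/4 + (7*(-1/2) + 6*(-1/6))/4 = -7/4 + (-7/2 - 1)/4 = -7/4 + (1/4)*(-9/2) = -7/4 - 9/8 = -23/8 ≈ -2.8750)
P(r) = 0
(U + P(I))**2 = (-8 + 0)**2 = (-8)**2 = 64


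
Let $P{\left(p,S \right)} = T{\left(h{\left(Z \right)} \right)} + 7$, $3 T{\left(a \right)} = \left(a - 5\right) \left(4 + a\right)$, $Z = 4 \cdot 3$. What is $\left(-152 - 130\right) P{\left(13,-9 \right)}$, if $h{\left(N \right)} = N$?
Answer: $-12502$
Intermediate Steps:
$Z = 12$
$T{\left(a \right)} = \frac{\left(-5 + a\right) \left(4 + a\right)}{3}$ ($T{\left(a \right)} = \frac{\left(a - 5\right) \left(4 + a\right)}{3} = \frac{\left(-5 + a\right) \left(4 + a\right)}{3}$)
$P{\left(p,S \right)} = \frac{133}{3}$ ($P{\left(p,S \right)} = \left(- \frac{20}{3} - 4 + \frac{12^{2}}{3}\right) + 7 = \left(- \frac{20}{3} - 4 + \frac{1}{3} \cdot 144\right) + 7 = \left(- \frac{20}{3} - 4 + 48\right) + 7 = \frac{112}{3} + 7 = \frac{133}{3}$)
$\left(-152 - 130\right) P{\left(13,-9 \right)} = \left(-152 - 130\right) \frac{133}{3} = \left(-282\right) \frac{133}{3} = -12502$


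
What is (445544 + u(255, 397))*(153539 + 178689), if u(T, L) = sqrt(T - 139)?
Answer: 148022192032 + 664456*sqrt(29) ≈ 1.4803e+11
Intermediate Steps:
u(T, L) = sqrt(-139 + T)
(445544 + u(255, 397))*(153539 + 178689) = (445544 + sqrt(-139 + 255))*(153539 + 178689) = (445544 + sqrt(116))*332228 = (445544 + 2*sqrt(29))*332228 = 148022192032 + 664456*sqrt(29)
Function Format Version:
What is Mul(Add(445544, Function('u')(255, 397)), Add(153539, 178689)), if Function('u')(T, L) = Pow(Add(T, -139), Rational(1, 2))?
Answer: Add(148022192032, Mul(664456, Pow(29, Rational(1, 2)))) ≈ 1.4803e+11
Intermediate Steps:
Function('u')(T, L) = Pow(Add(-139, T), Rational(1, 2))
Mul(Add(445544, Function('u')(255, 397)), Add(153539, 178689)) = Mul(Add(445544, Pow(Add(-139, 255), Rational(1, 2))), Add(153539, 178689)) = Mul(Add(445544, Pow(116, Rational(1, 2))), 332228) = Mul(Add(445544, Mul(2, Pow(29, Rational(1, 2)))), 332228) = Add(148022192032, Mul(664456, Pow(29, Rational(1, 2))))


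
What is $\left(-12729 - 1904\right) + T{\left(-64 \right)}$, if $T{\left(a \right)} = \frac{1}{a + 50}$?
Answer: $- \frac{204863}{14} \approx -14633.0$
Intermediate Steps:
$T{\left(a \right)} = \frac{1}{50 + a}$
$\left(-12729 - 1904\right) + T{\left(-64 \right)} = \left(-12729 - 1904\right) + \frac{1}{50 - 64} = \left(-12729 - 1904\right) + \frac{1}{-14} = -14633 - \frac{1}{14} = - \frac{204863}{14}$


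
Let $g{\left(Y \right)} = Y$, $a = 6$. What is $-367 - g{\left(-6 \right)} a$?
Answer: $-331$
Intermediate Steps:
$-367 - g{\left(-6 \right)} a = -367 - \left(-6\right) 6 = -367 - -36 = -367 + 36 = -331$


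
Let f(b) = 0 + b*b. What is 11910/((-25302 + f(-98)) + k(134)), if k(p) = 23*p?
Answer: -5955/6308 ≈ -0.94404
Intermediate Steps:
f(b) = b**2 (f(b) = 0 + b**2 = b**2)
11910/((-25302 + f(-98)) + k(134)) = 11910/((-25302 + (-98)**2) + 23*134) = 11910/((-25302 + 9604) + 3082) = 11910/(-15698 + 3082) = 11910/(-12616) = 11910*(-1/12616) = -5955/6308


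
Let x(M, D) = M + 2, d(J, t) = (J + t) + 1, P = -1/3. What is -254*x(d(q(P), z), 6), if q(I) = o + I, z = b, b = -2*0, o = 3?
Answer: -4318/3 ≈ -1439.3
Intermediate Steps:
b = 0
z = 0
P = -⅓ (P = -1*⅓ = -⅓ ≈ -0.33333)
q(I) = 3 + I
d(J, t) = 1 + J + t
x(M, D) = 2 + M
-254*x(d(q(P), z), 6) = -254*(2 + (1 + (3 - ⅓) + 0)) = -254*(2 + (1 + 8/3 + 0)) = -254*(2 + 11/3) = -254*17/3 = -4318/3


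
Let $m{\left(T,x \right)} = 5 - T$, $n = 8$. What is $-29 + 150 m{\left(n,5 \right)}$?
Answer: $-479$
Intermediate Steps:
$-29 + 150 m{\left(n,5 \right)} = -29 + 150 \left(5 - 8\right) = -29 + 150 \left(-3\right) = -29 - 450 = -479$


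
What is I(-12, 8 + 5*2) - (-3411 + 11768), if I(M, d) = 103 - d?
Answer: -8272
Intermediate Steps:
I(-12, 8 + 5*2) - (-3411 + 11768) = (103 - (8 + 5*2)) - (-3411 + 11768) = (103 - (8 + 10)) - 1*8357 = (103 - 1*18) - 8357 = (103 - 18) - 8357 = 85 - 8357 = -8272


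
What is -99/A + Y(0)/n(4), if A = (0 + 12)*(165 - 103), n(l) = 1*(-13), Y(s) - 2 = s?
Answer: -925/3224 ≈ -0.28691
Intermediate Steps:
Y(s) = 2 + s
n(l) = -13
A = 744 (A = 12*62 = 744)
-99/A + Y(0)/n(4) = -99/744 + (2 + 0)/(-13) = -99*1/744 + 2*(-1/13) = -33/248 - 2/13 = -925/3224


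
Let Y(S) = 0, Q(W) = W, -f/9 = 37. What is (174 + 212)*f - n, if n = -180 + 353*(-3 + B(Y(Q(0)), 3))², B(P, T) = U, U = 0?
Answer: -131535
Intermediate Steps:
f = -333 (f = -9*37 = -333)
B(P, T) = 0
n = 2997 (n = -180 + 353*(-3 + 0)² = -180 + 353*(-3)² = -180 + 353*9 = -180 + 3177 = 2997)
(174 + 212)*f - n = (174 + 212)*(-333) - 1*2997 = 386*(-333) - 2997 = -128538 - 2997 = -131535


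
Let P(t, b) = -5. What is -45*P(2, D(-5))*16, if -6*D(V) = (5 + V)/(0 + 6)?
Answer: 3600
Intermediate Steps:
D(V) = -5/36 - V/36 (D(V) = -(5 + V)/(6*(0 + 6)) = -(5 + V)/(6*6) = -(5/6 + V/6)/6 = -5/36 - V/36)
-45*P(2, D(-5))*16 = -45*(-5)*16 = 225*16 = 3600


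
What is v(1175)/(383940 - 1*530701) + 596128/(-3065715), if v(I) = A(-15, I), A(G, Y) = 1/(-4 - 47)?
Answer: -1487300782031/7648765784955 ≈ -0.19445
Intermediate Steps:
A(G, Y) = -1/51 (A(G, Y) = 1/(-51) = -1/51)
v(I) = -1/51
v(1175)/(383940 - 1*530701) + 596128/(-3065715) = -1/(51*(383940 - 1*530701)) + 596128/(-3065715) = -1/(51*(383940 - 530701)) + 596128*(-1/3065715) = -1/51/(-146761) - 596128/3065715 = -1/51*(-1/146761) - 596128/3065715 = 1/7484811 - 596128/3065715 = -1487300782031/7648765784955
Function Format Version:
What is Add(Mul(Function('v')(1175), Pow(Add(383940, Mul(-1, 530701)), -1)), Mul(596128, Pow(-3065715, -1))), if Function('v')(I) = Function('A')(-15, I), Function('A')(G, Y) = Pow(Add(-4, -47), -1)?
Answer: Rational(-1487300782031, 7648765784955) ≈ -0.19445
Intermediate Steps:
Function('A')(G, Y) = Rational(-1, 51) (Function('A')(G, Y) = Pow(-51, -1) = Rational(-1, 51))
Function('v')(I) = Rational(-1, 51)
Add(Mul(Function('v')(1175), Pow(Add(383940, Mul(-1, 530701)), -1)), Mul(596128, Pow(-3065715, -1))) = Add(Mul(Rational(-1, 51), Pow(Add(383940, Mul(-1, 530701)), -1)), Mul(596128, Pow(-3065715, -1))) = Add(Mul(Rational(-1, 51), Pow(Add(383940, -530701), -1)), Mul(596128, Rational(-1, 3065715))) = Add(Mul(Rational(-1, 51), Pow(-146761, -1)), Rational(-596128, 3065715)) = Add(Mul(Rational(-1, 51), Rational(-1, 146761)), Rational(-596128, 3065715)) = Add(Rational(1, 7484811), Rational(-596128, 3065715)) = Rational(-1487300782031, 7648765784955)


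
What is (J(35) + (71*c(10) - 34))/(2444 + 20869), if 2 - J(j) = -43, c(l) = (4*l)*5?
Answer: 4737/7771 ≈ 0.60957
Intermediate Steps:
c(l) = 20*l
J(j) = 45 (J(j) = 2 - 1*(-43) = 2 + 43 = 45)
(J(35) + (71*c(10) - 34))/(2444 + 20869) = (45 + (71*(20*10) - 34))/(2444 + 20869) = (45 + (71*200 - 34))/23313 = (45 + (14200 - 34))*(1/23313) = (45 + 14166)*(1/23313) = 14211*(1/23313) = 4737/7771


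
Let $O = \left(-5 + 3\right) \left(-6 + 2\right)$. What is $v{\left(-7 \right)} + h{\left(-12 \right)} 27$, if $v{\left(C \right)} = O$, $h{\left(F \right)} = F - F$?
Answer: $8$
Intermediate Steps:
$h{\left(F \right)} = 0$
$O = 8$ ($O = \left(-2\right) \left(-4\right) = 8$)
$v{\left(C \right)} = 8$
$v{\left(-7 \right)} + h{\left(-12 \right)} 27 = 8 + 0 \cdot 27 = 8 + 0 = 8$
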